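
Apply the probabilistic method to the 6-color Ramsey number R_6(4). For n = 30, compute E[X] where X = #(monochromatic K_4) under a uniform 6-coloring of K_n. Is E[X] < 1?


E[X] = C(30, 4) · 6^{1 − 6} = 27405 · 6^{−5} = 27405/7776.
As a reduced fraction: E[X] = 1015/288 ≈ 3.524.
Is E[X] < 1? NO.
Since E[X] ≥ 1, the first-moment bound is inconclusive at n = 30; it does NOT by itself certify R_6(4) > 30.

E[X] = 1015/288 ≈ 3.524; E[X] ≥ 1; first-moment method inconclusive here.


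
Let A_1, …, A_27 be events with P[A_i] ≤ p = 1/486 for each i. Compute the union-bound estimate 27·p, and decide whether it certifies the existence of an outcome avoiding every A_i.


Union bound: P[∪_{i=1}^{27} A_i] ≤ Σ_i P[A_i] ≤ 27·p = 27·(1/486) = 1/18.
Numerically: 1/18 ≈ 0.0555556.
Is 1/18 < 1? YES.
Since P[∪ A_i] ≤ 1/18 < 1, the complement has P[∩ A_i^c] ≥ 1 − 1/18 = 17/18 > 0, so some outcome avoids every A_i.

27·p = 1/18 ≈ 0.0555556; existence CERTIFIED by the union bound.


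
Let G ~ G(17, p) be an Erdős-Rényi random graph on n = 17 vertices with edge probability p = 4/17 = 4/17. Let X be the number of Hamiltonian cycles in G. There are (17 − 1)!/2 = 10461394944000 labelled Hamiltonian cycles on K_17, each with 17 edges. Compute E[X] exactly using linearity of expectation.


K_17 has (17 − 1)!/2 = 10461394944000 labelled Hamiltonian cycles.
For each such Hamiltonian cycle H, let X_H = 1 if all 17 edges of H are present in G. Then P[X_H = 1] = p^{17} = (4/17)^{17} = 17179869184/827240261886336764177.
By linearity of expectation: E[X] = Σ_H E[X_H] = 10461394944000 · p^{17} = 10461394944000 · 17179869184/827240261886336764177 = 179725396620079005696000/827240261886336764177.
Numerically: E[X] ≈ 217.3.

E[X] = 10461394944000 · (4/17)^{17} = 179725396620079005696000/827240261886336764177 ≈ 217.3.


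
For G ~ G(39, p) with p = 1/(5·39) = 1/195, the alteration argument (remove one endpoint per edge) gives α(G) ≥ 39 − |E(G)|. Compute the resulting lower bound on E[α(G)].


E[|E(G)|] = C(39, 2)·p = 741 · (1/195) = 19/5.
E[α(G)] ≥ n − E[|E(G)|] = 39 − 19/5 = 176/5.
Numerically: ≈ 35.2000.
(This is only a lower bound; the true E[α(G)] may be larger.)

E[α(G)] ≥ 176/5 ≈ 35.2000.


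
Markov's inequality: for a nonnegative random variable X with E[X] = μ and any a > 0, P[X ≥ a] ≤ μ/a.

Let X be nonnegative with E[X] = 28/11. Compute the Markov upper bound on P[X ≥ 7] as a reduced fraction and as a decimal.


μ = E[X] = 28/11, a = 7.
Markov: P[X ≥ 7] ≤ μ/a = (28/11)/7 = 4/11.
Numerically: ≈ 0.363636.
(Since a = 7 > μ = 2.545455, the bound 4/11 is < 1 and informative.)

P[X ≥ 7] ≤ 4/11 ≈ 0.363636.


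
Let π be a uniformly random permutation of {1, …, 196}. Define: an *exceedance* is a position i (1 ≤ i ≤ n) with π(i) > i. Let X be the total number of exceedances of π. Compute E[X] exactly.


Write X = Σ_{i=1}^{196} X_i, where X_i = 1_{π(i) > i}.
For each fixed i, π(i) is uniform over {1, …, 196} (marginal of a uniform permutation), so P[π(i) > i] = (n − i)/n. Summing: Σ_{i=1}^{196} (n − i)/n = (0 + 1 + … + 195)/196 = 196(196 − 1)/(2·196) = (196 − 1)/2.
Hence E[X] = Σ_{i=1}^{196} (196 − i)/196 = 195/2 ≈ 97.50000.

E[X] = 195/2 = 97.50000.


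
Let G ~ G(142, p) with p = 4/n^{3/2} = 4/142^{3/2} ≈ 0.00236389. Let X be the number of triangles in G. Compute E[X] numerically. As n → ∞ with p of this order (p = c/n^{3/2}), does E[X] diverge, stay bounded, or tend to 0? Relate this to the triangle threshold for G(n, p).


Number of potential triangles: C(142, 3) = 467180.
Each occurs with probability p³ ≈ (0.00236389)³ ≈ 1.32093797e-08.
By linearity: E[X] = C(142, 3)·p³ ≈ 467180 · 1.32093797e-08 ≈ 0.006171.
Since α = 3/2 > 1, p = c/n^{3/2} = o(1/n) is below the triangle threshold p ~ 1/n. Asymptotically E[X] ~ (c³/6)·n^{3(1−α)} = (4³/6)·n^{-1.5} → 0, so by Markov's inequality G has no triangles w.h.p.

E[X] ≈ 0.006171; in regime p = Θ(1/n^{3/2}) E[X] tends to 0 (below the triangle threshold p ~ 1/n).


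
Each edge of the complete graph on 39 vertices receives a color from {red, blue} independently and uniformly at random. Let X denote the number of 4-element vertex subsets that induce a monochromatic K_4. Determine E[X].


Let X = Σ_S X_S over the C(39, 4) = 82251 subsets S of size 4, where X_S = 1 if the K_4 on S is monochromatic.
For a fixed S, the K_4 on S has C(4, 2) = 6 edges. P[all 6 edges red] = (1/2)^6, and likewise for blue, so P[monochromatic] = 2·(1/2)^6 = 2^{1 − 6} = 1/32.
By linearity of expectation: E[X] = C(39, 4) · 2^{1 − 6} = 82251 · 1/32 = 82251/32.
Numerically: E[X] ≈ 2570.3438.

E[X] = C(39,4)·2^(1−C(4,2)) = 82251/32 ≈ 2570.3438.


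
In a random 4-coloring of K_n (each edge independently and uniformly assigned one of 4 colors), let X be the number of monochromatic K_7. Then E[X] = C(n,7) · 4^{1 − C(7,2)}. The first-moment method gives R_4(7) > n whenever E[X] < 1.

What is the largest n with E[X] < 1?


We need C(n, 7) · 4^{1 − 21} < 1, i.e. C(n, 7) < 4^{21 − 1} = 1099511627776.
Check values of n near the boundary:
  n = 178: C(178, 7) = 996867063280; 996867063280 < 1099511627776? YES
  n = 179: C(179, 7) = 1037437234460; 1037437234460 < 1099511627776? YES
  n = 180: C(180, 7) = 1079414463600; 1079414463600 < 1099511627776? YES
  n = 181: C(181, 7) = 1122839183400; 1122839183400 < 1099511627776? NO
  n = 182: C(182, 7) = 1167752750736; 1167752750736 < 1099511627776? NO
The largest n with C(n, 7) < 1099511627776 is n = 180 (where E[X] = 67463403975/68719476736 ≈ 0.9817217). Hence R_4(7) > 180, i.e. R_4(7) ≥ 181.

Largest n = 180; hence R_4(7) > 180.


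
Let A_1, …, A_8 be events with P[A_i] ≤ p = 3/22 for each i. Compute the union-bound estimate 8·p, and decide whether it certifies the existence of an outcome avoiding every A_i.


Union bound: P[∪_{i=1}^{8} A_i] ≤ Σ_i P[A_i] ≤ 8·p = 8·(3/22) = 12/11.
Numerically: 12/11 ≈ 1.090909.
Is 12/11 < 1? NO.
Since the bound 12/11 is ≥ 1, the union bound is uninformative here; it does NOT by itself certify existence.

8·p = 12/11 ≈ 1.090909; existence NOT certified by the union bound.


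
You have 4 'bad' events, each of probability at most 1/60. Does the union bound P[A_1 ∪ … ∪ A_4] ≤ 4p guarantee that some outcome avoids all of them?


Union bound: P[∪_{i=1}^{4} A_i] ≤ Σ_i P[A_i] ≤ 4·p = 4·(1/60) = 1/15.
Numerically: 1/15 ≈ 0.066667.
Is 1/15 < 1? YES.
Since P[∪ A_i] ≤ 1/15 < 1, the complement has P[∩ A_i^c] ≥ 1 − 1/15 = 14/15 > 0, so some outcome avoids every A_i.

4·p = 1/15 ≈ 0.066667; existence CERTIFIED by the union bound.


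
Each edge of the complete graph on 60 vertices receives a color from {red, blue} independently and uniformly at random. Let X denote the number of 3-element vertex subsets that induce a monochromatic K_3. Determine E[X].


Let X = Σ_S X_S over the C(60, 3) = 34220 subsets S of size 3, where X_S = 1 if the K_3 on S is monochromatic.
For a fixed S, the K_3 on S has C(3, 2) = 3 edges. P[all 3 edges red] = (1/2)^3, and likewise for blue, so P[monochromatic] = 2·(1/2)^3 = 2^{1 − 3} = 1/4.
By linearity of expectation: E[X] = C(60, 3) · 2^{1 − 3} = 34220 · 1/4 = 8555.
Numerically: E[X] ≈ 8555.00000.

E[X] = C(60,3)·2^(1−C(3,2)) = 8555 ≈ 8555.00000.


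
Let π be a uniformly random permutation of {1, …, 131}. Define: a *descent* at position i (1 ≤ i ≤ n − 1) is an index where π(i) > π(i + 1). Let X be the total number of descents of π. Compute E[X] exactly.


Write X = Σ X_I over i = 1, …, 130, with X_I the indicator of one descent.
There are 130 indicators.
For each fixed i, the pair (π(i), π(i+1)) is a uniformly random ordered pair of distinct values from {1, …, 131}; by symmetry P[π(i) > π(i+1)] = 1/2.
By linearity: E[X] = 130 · (1/2) = (131 − 1) · (1/2) = 65 ≈ 65.000000.

E[X] = 65 = 65.000000.


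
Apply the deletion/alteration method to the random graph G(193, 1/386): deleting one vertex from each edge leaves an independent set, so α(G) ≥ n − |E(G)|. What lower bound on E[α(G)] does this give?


E[|E(G)|] = C(193, 2)·p = 18528 · (1/386) = 48.
E[α(G)] ≥ n − E[|E(G)|] = 193 − 48 = 145.
Numerically: ≈ 145.00000.
(This is only a lower bound; the true E[α(G)] may be larger.)

E[α(G)] ≥ 145 ≈ 145.00000.


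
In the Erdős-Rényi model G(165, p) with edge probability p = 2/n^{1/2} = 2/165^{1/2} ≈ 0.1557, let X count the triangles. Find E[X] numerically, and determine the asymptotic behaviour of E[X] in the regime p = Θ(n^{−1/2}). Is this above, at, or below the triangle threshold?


Number of potential triangles: C(165, 3) = 735130.
Each occurs with probability p³ ≈ (0.1557)³ ≈ 3.77454034e-03.
By linearity: E[X] = C(165, 3)·p³ ≈ 735130 · 3.77454034e-03 ≈ 2774.777837.
Since α = 1/2 < 1, p = c/n^{1/2} ≫ 1/n is above the triangle threshold p ~ 1/n. Asymptotically E[X] ~ (c³/6)·n^{3(1−α)} = (2³/6)·n^{1.5} → ∞; triangles are abundant w.h.p.

E[X] ≈ 2774.777837; in regime p = Θ(1/n^{1/2}) E[X] diverges (above the triangle threshold p ~ 1/n).


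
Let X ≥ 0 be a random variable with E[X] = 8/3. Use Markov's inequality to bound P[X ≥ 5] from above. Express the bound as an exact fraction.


μ = E[X] = 8/3, a = 5.
Markov: P[X ≥ 5] ≤ μ/a = (8/3)/5 = 8/15.
Numerically: ≈ 0.533.
(Since a = 5 > μ = 2.667, the bound 8/15 is < 1 and informative.)

P[X ≥ 5] ≤ 8/15 ≈ 0.533.


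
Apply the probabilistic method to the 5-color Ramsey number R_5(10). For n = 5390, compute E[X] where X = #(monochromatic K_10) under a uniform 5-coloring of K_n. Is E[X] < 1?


E[X] = C(5390, 10) · 5^{1 − 45} = 5655833965919099070255434039753 · 5^{−44} = 5655833965919099070255434039753/5684341886080801486968994140625.
As a reduced fraction: E[X] = 5655833965919099070255434039753/5684341886080801486968994140625 ≈ 0.994985.
Is E[X] < 1? YES.
Since E[X] < 1, there exists a 5-coloring of K_{5390} with no monochromatic K_10; hence R_5(10) > 5390.

E[X] = 5655833965919099070255434039753/5684341886080801486968994140625 ≈ 0.994985; E[X] < 1, so R_5(10) > 5390.


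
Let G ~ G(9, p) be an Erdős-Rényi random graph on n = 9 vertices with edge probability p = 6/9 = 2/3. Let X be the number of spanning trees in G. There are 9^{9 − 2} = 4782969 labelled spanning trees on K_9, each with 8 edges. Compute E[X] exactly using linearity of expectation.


K_9 has 9^{9 − 2} = 4782969 labelled spanning trees.
For each such spanning tree H, let X_H = 1 if all 8 edges of H are present in G. Then P[X_H = 1] = p^{8} = (2/3)^{8} = 256/6561.
By linearity of expectation: E[X] = Σ_H E[X_H] = 4782969 · p^{8} = 4782969 · 256/6561 = 186624.
Numerically: E[X] ≈ 1.87e+05.

E[X] = 4782969 · (2/3)^{8} = 186624 ≈ 1.87e+05.


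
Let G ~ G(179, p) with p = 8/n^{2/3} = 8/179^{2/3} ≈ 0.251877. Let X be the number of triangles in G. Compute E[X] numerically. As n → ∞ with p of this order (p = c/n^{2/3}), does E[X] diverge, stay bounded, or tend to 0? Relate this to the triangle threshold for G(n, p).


Number of potential triangles: C(179, 3) = 939929.
Each occurs with probability p³ ≈ (0.251877)³ ≈ 1.59795262e-02.
By linearity: E[X] = C(179, 3)·p³ ≈ 939929 · 1.59795262e-02 ≈ 15019.620112.
Since α = 2/3 < 1, p = c/n^{2/3} ≫ 1/n is above the triangle threshold p ~ 1/n. Asymptotically E[X] ~ (c³/6)·n^{3(1−α)} = (8³/6)·n^{1} → ∞; triangles are abundant w.h.p.

E[X] ≈ 15019.620112; in regime p = Θ(1/n^{2/3}) E[X] diverges (above the triangle threshold p ~ 1/n).


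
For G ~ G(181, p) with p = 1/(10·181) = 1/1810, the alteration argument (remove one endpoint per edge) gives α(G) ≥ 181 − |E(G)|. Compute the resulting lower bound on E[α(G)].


E[|E(G)|] = C(181, 2)·p = 16290 · (1/1810) = 9.
E[α(G)] ≥ n − E[|E(G)|] = 181 − 9 = 172.
Numerically: ≈ 172.000.
(This is only a lower bound; the true E[α(G)] may be larger.)

E[α(G)] ≥ 172 ≈ 172.000.


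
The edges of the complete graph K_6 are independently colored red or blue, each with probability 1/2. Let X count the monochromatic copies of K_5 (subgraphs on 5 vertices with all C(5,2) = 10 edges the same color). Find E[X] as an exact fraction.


Let X = Σ_S X_S over the C(6, 5) = 6 subsets S of size 5, where X_S = 1 if the K_5 on S is monochromatic.
For a fixed S, the K_5 on S has C(5, 2) = 10 edges. P[all 10 edges red] = (1/2)^10, and likewise for blue, so P[monochromatic] = 2·(1/2)^10 = 2^{1 − 10} = 1/512.
By linearity of expectation: E[X] = C(6, 5) · 2^{1 − 10} = 6 · 1/512 = 3/256.
Numerically: E[X] ≈ 0.011719.

E[X] = C(6,5)·2^(1−C(5,2)) = 3/256 ≈ 0.011719.


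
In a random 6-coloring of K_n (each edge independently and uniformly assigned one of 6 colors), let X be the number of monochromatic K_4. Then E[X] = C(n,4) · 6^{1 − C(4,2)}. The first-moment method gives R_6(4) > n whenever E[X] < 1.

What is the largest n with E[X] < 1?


We need C(n, 4) · 6^{1 − 6} < 1, i.e. C(n, 4) < 6^{6 − 1} = 7776.
Check values of n near the boundary:
  n = 17: C(17, 4) = 2380; 2380 < 7776? YES
  n = 18: C(18, 4) = 3060; 3060 < 7776? YES
  n = 19: C(19, 4) = 3876; 3876 < 7776? YES
  n = 20: C(20, 4) = 4845; 4845 < 7776? YES
  n = 21: C(21, 4) = 5985; 5985 < 7776? YES
  n = 22: C(22, 4) = 7315; 7315 < 7776? YES
  n = 23: C(23, 4) = 8855; 8855 < 7776? NO
  n = 24: C(24, 4) = 10626; 10626 < 7776? NO
The largest n with C(n, 4) < 7776 is n = 22 (where E[X] = 7315/7776 ≈ 0.9407). Hence R_6(4) > 22, i.e. R_6(4) ≥ 23.

Largest n = 22; hence R_6(4) > 22.


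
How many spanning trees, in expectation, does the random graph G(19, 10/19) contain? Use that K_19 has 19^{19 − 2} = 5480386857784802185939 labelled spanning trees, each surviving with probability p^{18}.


K_19 has 19^{19 − 2} = 5480386857784802185939 labelled spanning trees.
For each such spanning tree H, let X_H = 1 if all 18 edges of H are present in G. Then P[X_H = 1] = p^{18} = (10/19)^{18} = 1000000000000000000/104127350297911241532841.
By linearity: E[X] = Σ_H E[X_H] = 5480386857784802185939 · p^{18} = 5480386857784802185939 · 1000000000000000000/104127350297911241532841 = 1000000000000000000/19.
Numerically: E[X] ≈ 5.26316e+16.

E[X] = 5480386857784802185939 · (10/19)^{18} = 1000000000000000000/19 ≈ 5.26316e+16.


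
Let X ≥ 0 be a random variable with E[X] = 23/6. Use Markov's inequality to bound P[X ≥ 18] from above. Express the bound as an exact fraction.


μ = E[X] = 23/6, a = 18.
Markov: P[X ≥ 18] ≤ μ/a = (23/6)/18 = 23/108.
Numerically: ≈ 0.21296.
(Since a = 18 > μ = 3.83333, the bound 23/108 is < 1 and informative.)

P[X ≥ 18] ≤ 23/108 ≈ 0.21296.


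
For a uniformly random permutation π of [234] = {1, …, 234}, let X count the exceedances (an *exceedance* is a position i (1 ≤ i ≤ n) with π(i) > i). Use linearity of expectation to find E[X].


Write X = Σ_{i=1}^{234} X_i, where X_i = 1_{π(i) > i}.
For each fixed i, π(i) is uniform over {1, …, 234} (marginal of a uniform permutation), so P[π(i) > i] = (n − i)/n. Summing: Σ_{i=1}^{234} (n − i)/n = (0 + 1 + … + 233)/234 = 234(234 − 1)/(2·234) = (234 − 1)/2.
Hence E[X] = Σ_{i=1}^{234} (234 − i)/234 = 233/2 ≈ 116.500000.

E[X] = 233/2 = 116.500000.


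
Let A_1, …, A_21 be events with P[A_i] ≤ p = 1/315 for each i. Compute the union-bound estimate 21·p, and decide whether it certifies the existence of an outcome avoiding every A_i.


Union bound: P[∪_{i=1}^{21} A_i] ≤ Σ_i P[A_i] ≤ 21·p = 21·(1/315) = 1/15.
Numerically: 1/15 ≈ 0.066667.
Is 1/15 < 1? YES.
Since P[∪ A_i] ≤ 1/15 < 1, the complement has P[∩ A_i^c] ≥ 1 − 1/15 = 14/15 > 0, so some outcome avoids every A_i.

21·p = 1/15 ≈ 0.066667; existence CERTIFIED by the union bound.


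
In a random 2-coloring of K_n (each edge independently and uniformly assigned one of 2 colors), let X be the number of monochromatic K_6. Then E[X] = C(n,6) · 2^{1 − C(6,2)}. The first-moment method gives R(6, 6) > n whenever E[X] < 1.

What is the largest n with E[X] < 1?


We need C(n, 6) · 2^{1 − 15} < 1, i.e. C(n, 6) < 2^{15 − 1} = 16384.
Check values of n near the boundary:
  n = 11: C(11, 6) = 462; 462 < 16384? YES
  n = 12: C(12, 6) = 924; 924 < 16384? YES
  n = 13: C(13, 6) = 1716; 1716 < 16384? YES
  n = 14: C(14, 6) = 3003; 3003 < 16384? YES
  n = 15: C(15, 6) = 5005; 5005 < 16384? YES
  n = 16: C(16, 6) = 8008; 8008 < 16384? YES
  n = 17: C(17, 6) = 12376; 12376 < 16384? YES
  n = 18: C(18, 6) = 18564; 18564 < 16384? NO
  n = 19: C(19, 6) = 27132; 27132 < 16384? NO
  n = 20: C(20, 6) = 38760; 38760 < 16384? NO
The largest n with C(n, 6) < 16384 is n = 17 (where E[X] = 1547/2048 ≈ 0.755). Hence R(6, 6) > 17, i.e. R(6, 6) ≥ 18.

Largest n = 17; hence R(6, 6) > 17.


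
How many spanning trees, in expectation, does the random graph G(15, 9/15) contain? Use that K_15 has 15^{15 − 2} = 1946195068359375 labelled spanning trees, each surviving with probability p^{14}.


K_15 has 15^{15 − 2} = 1946195068359375 labelled spanning trees.
For each such spanning tree H, let X_H = 1 if all 14 edges of H are present in G. Then P[X_H = 1] = p^{14} = (3/5)^{14} = 4782969/6103515625.
By linearity of expectation: E[X] = Σ_H E[X_H] = 1946195068359375 · p^{14} = 1946195068359375 · 4782969/6103515625 = 7625597484987/5.
Numerically: E[X] ≈ 1.53e+12.

E[X] = 1946195068359375 · (3/5)^{14} = 7625597484987/5 ≈ 1.53e+12.


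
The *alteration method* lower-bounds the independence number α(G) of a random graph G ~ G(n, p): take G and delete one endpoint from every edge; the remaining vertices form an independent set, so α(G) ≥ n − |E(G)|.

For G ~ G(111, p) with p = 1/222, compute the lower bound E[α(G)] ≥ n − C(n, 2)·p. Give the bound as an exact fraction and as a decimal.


E[|E(G)|] = C(111, 2)·p = 6105 · (1/222) = 55/2.
E[α(G)] ≥ n − E[|E(G)|] = 111 − 55/2 = 167/2.
Numerically: ≈ 83.500.
(This is only a lower bound; the true E[α(G)] may be larger.)

E[α(G)] ≥ 167/2 ≈ 83.500.


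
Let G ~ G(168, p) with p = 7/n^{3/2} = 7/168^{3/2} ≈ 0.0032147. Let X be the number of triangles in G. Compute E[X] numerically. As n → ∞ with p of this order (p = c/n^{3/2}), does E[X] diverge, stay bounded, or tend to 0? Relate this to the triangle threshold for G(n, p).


Number of potential triangles: C(168, 3) = 776216.
Each occurs with probability p³ ≈ (0.0032147)³ ≈ 3.3220208e-08.
By linearity: E[X] = C(168, 3)·p³ ≈ 776216 · 3.3220208e-08 ≈ 0.02579.
Since α = 3/2 > 1, p = c/n^{3/2} = o(1/n) is below the triangle threshold p ~ 1/n. Asymptotically E[X] ~ (c³/6)·n^{3(1−α)} = (7³/6)·n^{-1.5} → 0, so by Markov's inequality G has no triangles w.h.p.

E[X] ≈ 0.02579; in regime p = Θ(1/n^{3/2}) E[X] tends to 0 (below the triangle threshold p ~ 1/n).


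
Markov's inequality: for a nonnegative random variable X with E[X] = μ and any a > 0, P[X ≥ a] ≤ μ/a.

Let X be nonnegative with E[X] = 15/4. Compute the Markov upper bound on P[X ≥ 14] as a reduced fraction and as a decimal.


μ = E[X] = 15/4, a = 14.
Markov: P[X ≥ 14] ≤ μ/a = (15/4)/14 = 15/56.
Numerically: ≈ 0.26786.
(Since a = 14 > μ = 3.75000, the bound 15/56 is < 1 and informative.)

P[X ≥ 14] ≤ 15/56 ≈ 0.26786.


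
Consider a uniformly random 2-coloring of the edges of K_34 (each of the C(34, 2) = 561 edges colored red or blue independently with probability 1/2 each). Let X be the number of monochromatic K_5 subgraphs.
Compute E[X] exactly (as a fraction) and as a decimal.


Let X = Σ_S X_S over the C(34, 5) = 278256 subsets S of size 5, where X_S = 1 if the K_5 on S is monochromatic.
For a fixed S, the K_5 on S has C(5, 2) = 10 edges. P[all 10 edges red] = (1/2)^10, and likewise for blue, so P[monochromatic] = 2·(1/2)^10 = 2^{1 − 10} = 1/512.
By linearity of expectation: E[X] = C(34, 5) · 2^{1 − 10} = 278256 · 1/512 = 17391/32.
Numerically: E[X] ≈ 543.46875.

E[X] = C(34,5)·2^(1−C(5,2)) = 17391/32 ≈ 543.46875.


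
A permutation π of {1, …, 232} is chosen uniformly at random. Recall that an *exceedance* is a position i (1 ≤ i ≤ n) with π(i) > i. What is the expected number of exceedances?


Write X = Σ_{i=1}^{232} X_i, where X_i = 1_{π(i) > i}.
For each fixed i, π(i) is uniform over {1, …, 232} (marginal of a uniform permutation), so P[π(i) > i] = (n − i)/n. Summing: Σ_{i=1}^{232} (n − i)/n = (0 + 1 + … + 231)/232 = 232(232 − 1)/(2·232) = (232 − 1)/2.
Hence E[X] = Σ_{i=1}^{232} (232 − i)/232 = 231/2 ≈ 115.500.

E[X] = 231/2 = 115.500.


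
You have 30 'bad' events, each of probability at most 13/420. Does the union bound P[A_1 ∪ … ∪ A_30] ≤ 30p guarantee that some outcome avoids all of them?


Union bound: P[∪_{i=1}^{30} A_i] ≤ Σ_i P[A_i] ≤ 30·p = 30·(13/420) = 13/14.
Numerically: 13/14 ≈ 0.92857.
Is 13/14 < 1? YES.
Since P[∪ A_i] ≤ 13/14 < 1, the complement has P[∩ A_i^c] ≥ 1 − 13/14 = 1/14 > 0, so some outcome avoids every A_i.

30·p = 13/14 ≈ 0.92857; existence CERTIFIED by the union bound.


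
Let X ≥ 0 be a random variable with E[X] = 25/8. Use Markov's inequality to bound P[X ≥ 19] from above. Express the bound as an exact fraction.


μ = E[X] = 25/8, a = 19.
Markov: P[X ≥ 19] ≤ μ/a = (25/8)/19 = 25/152.
Numerically: ≈ 0.164474.
(Since a = 19 > μ = 3.125000, the bound 25/152 is < 1 and informative.)

P[X ≥ 19] ≤ 25/152 ≈ 0.164474.


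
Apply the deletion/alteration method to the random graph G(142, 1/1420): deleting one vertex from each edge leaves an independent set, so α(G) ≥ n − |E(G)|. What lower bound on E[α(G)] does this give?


E[|E(G)|] = C(142, 2)·p = 10011 · (1/1420) = 141/20.
E[α(G)] ≥ n − E[|E(G)|] = 142 − 141/20 = 2699/20.
Numerically: ≈ 134.95000.
(This is only a lower bound; the true E[α(G)] may be larger.)

E[α(G)] ≥ 2699/20 ≈ 134.95000.


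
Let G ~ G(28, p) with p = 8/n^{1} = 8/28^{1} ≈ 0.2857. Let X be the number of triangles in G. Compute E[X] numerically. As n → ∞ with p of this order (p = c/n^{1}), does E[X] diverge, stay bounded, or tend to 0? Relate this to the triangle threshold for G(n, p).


Number of potential triangles: C(28, 3) = 3276.
Each occurs with probability p³ ≈ (0.2857)³ ≈ 2.332362e-02.
By linearity: E[X] = C(28, 3)·p³ ≈ 3276 · 2.332362e-02 ≈ 76.4082.
Here α = 1, so p = 8/n is exactly at the triangle threshold p ~ 1/n. Asymptotically E[X] → c³/6 = 8³/6 = 256/3 ≈ 85.3333, a bounded constant. In this regime the triangle count is asymptotically Poisson(c³/6).

E[X] ≈ 76.4082; in regime p = Θ(1/n^{1}) E[X] stays bounded (at the triangle threshold p ~ 1/n).


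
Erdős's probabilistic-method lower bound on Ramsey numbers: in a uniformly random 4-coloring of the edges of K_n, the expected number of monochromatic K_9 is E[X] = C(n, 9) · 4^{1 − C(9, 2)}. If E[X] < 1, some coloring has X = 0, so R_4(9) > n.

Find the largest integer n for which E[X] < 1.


We need C(n, 9) · 4^{1 − 36} < 1, i.e. C(n, 9) < 4^{36 − 1} = 1180591620717411303424.
Check values of n near the boundary:
  n = 911: C(911, 9) = 1144686900492291197405; 1144686900492291197405 < 1180591620717411303424? YES
  n = 912: C(912, 9) = 1156095740032081475120; 1156095740032081475120 < 1180591620717411303424? YES
  n = 913: C(913, 9) = 1167605542753639808390; 1167605542753639808390 < 1180591620717411303424? YES
  n = 914: C(914, 9) = 1179217089587653905932; 1179217089587653905932 < 1180591620717411303424? YES
  n = 915: C(915, 9) = 1190931166636537885130; 1190931166636537885130 < 1180591620717411303424? NO
  n = 916: C(916, 9) = 1202748565202942340440; 1202748565202942340440 < 1180591620717411303424? NO
The largest n with C(n, 9) < 1180591620717411303424 is n = 914 (where E[X] = 294804272396913476483/295147905179352825856 ≈ 0.998836). Hence R_4(9) > 914, i.e. R_4(9) ≥ 915.

Largest n = 914; hence R_4(9) > 914.


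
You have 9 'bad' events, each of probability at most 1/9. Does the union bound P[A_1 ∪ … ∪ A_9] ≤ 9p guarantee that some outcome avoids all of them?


Union bound: P[∪_{i=1}^{9} A_i] ≤ Σ_i P[A_i] ≤ 9·p = 9·(1/9) = 1.
Numerically: 1 ≈ 1.0000000.
Is 1 < 1? NO.
Since the bound 1 is ≥ 1, the union bound is uninformative here; it does NOT by itself certify existence.

9·p = 1 ≈ 1.0000000; existence NOT certified by the union bound.


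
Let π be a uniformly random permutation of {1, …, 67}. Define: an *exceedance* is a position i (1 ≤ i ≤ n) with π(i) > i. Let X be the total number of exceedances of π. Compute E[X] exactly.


Write X = Σ_{i=1}^{67} X_i, where X_i = 1_{π(i) > i}.
For each fixed i, π(i) is uniform over {1, …, 67} (marginal of a uniform permutation), so P[π(i) > i] = (n − i)/n. Summing: Σ_{i=1}^{67} (n − i)/n = (0 + 1 + … + 66)/67 = 67(67 − 1)/(2·67) = (67 − 1)/2.
Hence E[X] = Σ_{i=1}^{67} (67 − i)/67 = 33 ≈ 33.00000.

E[X] = 33 = 33.00000.


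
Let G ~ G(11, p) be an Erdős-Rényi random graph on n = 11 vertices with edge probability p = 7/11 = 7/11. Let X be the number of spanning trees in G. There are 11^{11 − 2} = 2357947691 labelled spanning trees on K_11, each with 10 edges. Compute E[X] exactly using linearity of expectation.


K_11 has 11^{11 − 2} = 2357947691 labelled spanning trees.
For each such spanning tree H, let X_H = 1 if all 10 edges of H are present in G. Then P[X_H = 1] = p^{10} = (7/11)^{10} = 282475249/25937424601.
By linearity of expectation: E[X] = Σ_H E[X_H] = 2357947691 · p^{10} = 2357947691 · 282475249/25937424601 = 282475249/11.
Numerically: E[X] ≈ 2.568e+07.

E[X] = 2357947691 · (7/11)^{10} = 282475249/11 ≈ 2.568e+07.


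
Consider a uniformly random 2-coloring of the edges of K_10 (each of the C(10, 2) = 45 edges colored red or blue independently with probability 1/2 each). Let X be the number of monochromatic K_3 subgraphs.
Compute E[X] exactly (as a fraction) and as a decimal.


Let X = Σ_S X_S over the C(10, 3) = 120 subsets S of size 3, where X_S = 1 if the K_3 on S is monochromatic.
For a fixed S, the K_3 on S has C(3, 2) = 3 edges. P[all 3 edges red] = (1/2)^3, and likewise for blue, so P[monochromatic] = 2·(1/2)^3 = 2^{1 − 3} = 1/4.
Summing: E[X] = C(10, 3) · 2^{1 − 3} = 120 · 1/4 = 30.
Numerically: E[X] ≈ 30.000.

E[X] = C(10,3)·2^(1−C(3,2)) = 30 ≈ 30.000.


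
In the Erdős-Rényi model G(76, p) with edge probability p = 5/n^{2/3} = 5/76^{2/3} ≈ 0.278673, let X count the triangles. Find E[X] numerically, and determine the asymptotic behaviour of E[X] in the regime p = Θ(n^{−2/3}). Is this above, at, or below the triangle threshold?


Number of potential triangles: C(76, 3) = 70300.
Each occurs with probability p³ ≈ (0.278673)³ ≈ 2.16412742e-02.
By linearity: E[X] = C(76, 3)·p³ ≈ 70300 · 2.16412742e-02 ≈ 1521.381579.
Since α = 2/3 < 1, p = c/n^{2/3} ≫ 1/n is above the triangle threshold p ~ 1/n. Asymptotically E[X] ~ (c³/6)·n^{3(1−α)} = (5³/6)·n^{1} → ∞; triangles are abundant w.h.p.

E[X] ≈ 1521.381579; in regime p = Θ(1/n^{2/3}) E[X] diverges (above the triangle threshold p ~ 1/n).


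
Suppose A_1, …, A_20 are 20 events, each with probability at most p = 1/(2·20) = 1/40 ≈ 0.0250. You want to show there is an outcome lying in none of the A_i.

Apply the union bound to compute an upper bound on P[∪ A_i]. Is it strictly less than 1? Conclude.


Union bound: P[∪_{i=1}^{20} A_i] ≤ Σ_i P[A_i] ≤ 20·p = 20·(1/40) = 1/2.
Numerically: 1/2 ≈ 0.5000.
Is 1/2 < 1? YES.
Since P[∪ A_i] ≤ 1/2 < 1, the complement has P[∩ A_i^c] ≥ 1 − 1/2 = 1/2 > 0, so some outcome avoids every A_i.

20·p = 1/2 ≈ 0.5000; existence CERTIFIED by the union bound.


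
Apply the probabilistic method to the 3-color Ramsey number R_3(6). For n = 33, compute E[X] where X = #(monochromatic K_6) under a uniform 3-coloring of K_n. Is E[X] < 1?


E[X] = C(33, 6) · 3^{1 − 15} = 1107568 · 3^{−14} = 1107568/4782969.
As a reduced fraction: E[X] = 1107568/4782969 ≈ 0.2315650.
Is E[X] < 1? YES.
Since E[X] < 1, there exists a 3-coloring of K_{33} with no monochromatic K_6; hence R_3(6) > 33.

E[X] = 1107568/4782969 ≈ 0.2315650; E[X] < 1, so R_3(6) > 33.


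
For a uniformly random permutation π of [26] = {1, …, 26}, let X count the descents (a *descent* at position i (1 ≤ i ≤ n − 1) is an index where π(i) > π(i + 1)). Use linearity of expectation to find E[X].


Write X = Σ X_I over i = 1, …, 25, with X_I the indicator of one descent.
There are 25 indicators.
For each fixed i, the pair (π(i), π(i+1)) is a uniformly random ordered pair of distinct values from {1, …, 26}; by symmetry P[π(i) > π(i+1)] = 1/2.
By linearity: E[X] = 25 · (1/2) = (26 − 1) · (1/2) = 25/2 ≈ 12.5000.

E[X] = 25/2 = 12.5000.


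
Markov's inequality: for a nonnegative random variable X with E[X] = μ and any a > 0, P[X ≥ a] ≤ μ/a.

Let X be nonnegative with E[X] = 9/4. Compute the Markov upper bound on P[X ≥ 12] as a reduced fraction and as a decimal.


μ = E[X] = 9/4, a = 12.
Markov: P[X ≥ 12] ≤ μ/a = (9/4)/12 = 3/16.
Numerically: ≈ 0.188.
(Since a = 12 > μ = 2.250, the bound 3/16 is < 1 and informative.)

P[X ≥ 12] ≤ 3/16 ≈ 0.188.


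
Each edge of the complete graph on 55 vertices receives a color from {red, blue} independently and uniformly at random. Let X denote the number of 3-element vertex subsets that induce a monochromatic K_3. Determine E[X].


Let X = Σ_S X_S over the C(55, 3) = 26235 subsets S of size 3, where X_S = 1 if the K_3 on S is monochromatic.
For a fixed S, the K_3 on S has C(3, 2) = 3 edges. P[all 3 edges red] = (1/2)^3, and likewise for blue, so P[monochromatic] = 2·(1/2)^3 = 2^{1 − 3} = 1/4.
By linearity of expectation: E[X] = C(55, 3) · 2^{1 − 3} = 26235 · 1/4 = 26235/4.
Numerically: E[X] ≈ 6558.7500.

E[X] = C(55,3)·2^(1−C(3,2)) = 26235/4 ≈ 6558.7500.


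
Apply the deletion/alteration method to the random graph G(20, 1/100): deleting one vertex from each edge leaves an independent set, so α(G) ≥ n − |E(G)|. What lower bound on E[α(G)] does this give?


E[|E(G)|] = C(20, 2)·p = 190 · (1/100) = 19/10.
E[α(G)] ≥ n − E[|E(G)|] = 20 − 19/10 = 181/10.
Numerically: ≈ 18.100.
(This is only a lower bound; the true E[α(G)] may be larger.)

E[α(G)] ≥ 181/10 ≈ 18.100.


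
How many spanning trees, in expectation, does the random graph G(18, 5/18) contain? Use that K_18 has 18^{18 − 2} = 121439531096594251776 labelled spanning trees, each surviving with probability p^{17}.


K_18 has 18^{18 − 2} = 121439531096594251776 labelled spanning trees.
For each such spanning tree H, let X_H = 1 if all 17 edges of H are present in G. Then P[X_H = 1] = p^{17} = (5/18)^{17} = 762939453125/2185911559738696531968.
By linearity of expectation: E[X] = Σ_H E[X_H] = 121439531096594251776 · p^{17} = 121439531096594251776 · 762939453125/2185911559738696531968 = 762939453125/18.
Numerically: E[X] ≈ 4.2386e+10.

E[X] = 121439531096594251776 · (5/18)^{17} = 762939453125/18 ≈ 4.2386e+10.


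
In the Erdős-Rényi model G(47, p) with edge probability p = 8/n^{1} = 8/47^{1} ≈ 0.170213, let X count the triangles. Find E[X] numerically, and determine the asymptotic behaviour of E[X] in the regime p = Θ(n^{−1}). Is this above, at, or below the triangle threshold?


Number of potential triangles: C(47, 3) = 16215.
Each occurs with probability p³ ≈ (0.170213)³ ≈ 4.93146991e-03.
By linearity: E[X] = C(47, 3)·p³ ≈ 16215 · 4.93146991e-03 ≈ 79.963785.
Here α = 1, so p = 8/n is exactly at the triangle threshold p ~ 1/n. Asymptotically E[X] → c³/6 = 8³/6 = 256/3 ≈ 85.333333, a bounded constant. In this regime the triangle count is asymptotically Poisson(c³/6).

E[X] ≈ 79.963785; in regime p = Θ(1/n^{1}) E[X] stays bounded (at the triangle threshold p ~ 1/n).


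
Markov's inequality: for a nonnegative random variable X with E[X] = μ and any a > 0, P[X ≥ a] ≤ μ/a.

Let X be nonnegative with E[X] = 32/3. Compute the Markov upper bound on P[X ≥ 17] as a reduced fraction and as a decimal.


μ = E[X] = 32/3, a = 17.
Markov: P[X ≥ 17] ≤ μ/a = (32/3)/17 = 32/51.
Numerically: ≈ 0.627451.
(Since a = 17 > μ = 10.666667, the bound 32/51 is < 1 and informative.)

P[X ≥ 17] ≤ 32/51 ≈ 0.627451.


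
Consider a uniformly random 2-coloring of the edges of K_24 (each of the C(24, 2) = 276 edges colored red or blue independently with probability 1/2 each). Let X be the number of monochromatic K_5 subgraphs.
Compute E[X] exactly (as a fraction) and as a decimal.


Let X = Σ_S X_S over the C(24, 5) = 42504 subsets S of size 5, where X_S = 1 if the K_5 on S is monochromatic.
For a fixed S, the K_5 on S has C(5, 2) = 10 edges. P[all 10 edges red] = (1/2)^10, and likewise for blue, so P[monochromatic] = 2·(1/2)^10 = 2^{1 − 10} = 1/512.
By linearity: E[X] = C(24, 5) · 2^{1 − 10} = 42504 · 1/512 = 5313/64.
Numerically: E[X] ≈ 83.01562.

E[X] = C(24,5)·2^(1−C(5,2)) = 5313/64 ≈ 83.01562.


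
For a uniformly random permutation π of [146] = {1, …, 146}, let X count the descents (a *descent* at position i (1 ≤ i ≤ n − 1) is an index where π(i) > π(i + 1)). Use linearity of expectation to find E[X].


Write X = Σ X_I over i = 1, …, 145, with X_I the indicator of one descent.
There are 145 indicators.
For each fixed i, the pair (π(i), π(i+1)) is a uniformly random ordered pair of distinct values from {1, …, 146}; by symmetry P[π(i) > π(i+1)] = 1/2.
By linearity: E[X] = 145 · (1/2) = (146 − 1) · (1/2) = 145/2 ≈ 72.50000.

E[X] = 145/2 = 72.50000.


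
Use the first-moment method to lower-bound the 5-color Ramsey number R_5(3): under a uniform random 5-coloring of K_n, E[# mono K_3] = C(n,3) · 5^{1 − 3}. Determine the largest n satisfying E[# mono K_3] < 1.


We need C(n, 3) · 5^{1 − 3} < 1, i.e. C(n, 3) < 5^{3 − 1} = 25.
Check values of n near the boundary:
  n = 5: C(5, 3) = 10; 10 < 25? YES
  n = 6: C(6, 3) = 20; 20 < 25? YES
  n = 7: C(7, 3) = 35; 35 < 25? NO
  n = 8: C(8, 3) = 56; 56 < 25? NO
The largest n with C(n, 3) < 25 is n = 6 (where E[X] = 4/5 ≈ 0.80000). Hence R_5(3) > 6, i.e. R_5(3) ≥ 7.

Largest n = 6; hence R_5(3) > 6.


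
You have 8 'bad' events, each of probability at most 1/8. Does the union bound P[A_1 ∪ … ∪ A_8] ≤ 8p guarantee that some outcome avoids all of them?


Union bound: P[∪_{i=1}^{8} A_i] ≤ Σ_i P[A_i] ≤ 8·p = 8·(1/8) = 1.
Numerically: 1 ≈ 1.000.
Is 1 < 1? NO.
Since the bound 1 is ≥ 1, the union bound is uninformative here; it does NOT by itself certify existence.

8·p = 1 ≈ 1.000; existence NOT certified by the union bound.


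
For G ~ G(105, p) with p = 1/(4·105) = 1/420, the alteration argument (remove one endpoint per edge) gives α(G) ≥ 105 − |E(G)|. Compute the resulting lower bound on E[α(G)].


E[|E(G)|] = C(105, 2)·p = 5460 · (1/420) = 13.
E[α(G)] ≥ n − E[|E(G)|] = 105 − 13 = 92.
Numerically: ≈ 92.000000.
(This is only a lower bound; the true E[α(G)] may be larger.)

E[α(G)] ≥ 92 ≈ 92.000000.


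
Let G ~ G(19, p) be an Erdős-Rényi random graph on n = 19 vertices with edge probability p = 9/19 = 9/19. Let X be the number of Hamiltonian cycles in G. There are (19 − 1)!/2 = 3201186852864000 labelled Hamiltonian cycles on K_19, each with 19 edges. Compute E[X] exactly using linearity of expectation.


K_19 has (19 − 1)!/2 = 3201186852864000 labelled Hamiltonian cycles.
For each such Hamiltonian cycle H, let X_H = 1 if all 19 edges of H are present in G. Then P[X_H = 1] = p^{19} = (9/19)^{19} = 1350851717672992089/1978419655660313589123979.
By linearity of expectation: E[X] = Σ_H E[X_H] = 3201186852864000 · p^{19} = 3201186852864000 · 1350851717672992089/1978419655660313589123979 = 4324328758783534194876278992896000/1978419655660313589123979.
Numerically: E[X] ≈ 2.186e+09.

E[X] = 3201186852864000 · (9/19)^{19} = 4324328758783534194876278992896000/1978419655660313589123979 ≈ 2.186e+09.


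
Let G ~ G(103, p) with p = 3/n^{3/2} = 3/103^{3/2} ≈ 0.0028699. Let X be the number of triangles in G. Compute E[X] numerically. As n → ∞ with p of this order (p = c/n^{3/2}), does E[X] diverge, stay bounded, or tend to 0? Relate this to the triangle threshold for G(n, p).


Number of potential triangles: C(103, 3) = 176851.
Each occurs with probability p³ ≈ (0.0028699)³ ≈ 2.3637212e-08.
By linearity: E[X] = C(103, 3)·p³ ≈ 176851 · 2.3637212e-08 ≈ 0.00418.
Since α = 3/2 > 1, p = c/n^{3/2} = o(1/n) is below the triangle threshold p ~ 1/n. Asymptotically E[X] ~ (c³/6)·n^{3(1−α)} = (3³/6)·n^{-1.5} → 0, so by Markov's inequality G has no triangles w.h.p.

E[X] ≈ 0.00418; in regime p = Θ(1/n^{3/2}) E[X] tends to 0 (below the triangle threshold p ~ 1/n).


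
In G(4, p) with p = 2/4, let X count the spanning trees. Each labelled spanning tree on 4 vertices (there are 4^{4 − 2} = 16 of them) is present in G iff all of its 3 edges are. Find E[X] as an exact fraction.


K_4 has 4^{4 − 2} = 16 labelled spanning trees.
For each such spanning tree H, let X_H = 1 if all 3 edges of H are present in G. Then P[X_H = 1] = p^{3} = (1/2)^{3} = 1/8.
By linearity: E[X] = Σ_H E[X_H] = 16 · p^{3} = 16 · 1/8 = 2.
Numerically: E[X] ≈ 2.

E[X] = 16 · (1/2)^{3} = 2 ≈ 2.


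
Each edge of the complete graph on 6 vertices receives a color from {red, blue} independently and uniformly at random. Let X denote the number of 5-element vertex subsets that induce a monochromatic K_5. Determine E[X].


Let X = Σ_S X_S over the C(6, 5) = 6 subsets S of size 5, where X_S = 1 if the K_5 on S is monochromatic.
For a fixed S, the K_5 on S has C(5, 2) = 10 edges. P[all 10 edges red] = (1/2)^10, and likewise for blue, so P[monochromatic] = 2·(1/2)^10 = 2^{1 − 10} = 1/512.
By linearity of expectation: E[X] = C(6, 5) · 2^{1 − 10} = 6 · 1/512 = 3/256.
Numerically: E[X] ≈ 0.01172.

E[X] = C(6,5)·2^(1−C(5,2)) = 3/256 ≈ 0.01172.


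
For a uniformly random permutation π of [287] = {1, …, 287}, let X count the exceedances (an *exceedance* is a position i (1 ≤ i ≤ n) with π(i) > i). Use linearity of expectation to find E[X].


Write X = Σ_{i=1}^{287} X_i, where X_i = 1_{π(i) > i}.
For each fixed i, π(i) is uniform over {1, …, 287} (marginal of a uniform permutation), so P[π(i) > i] = (n − i)/n. Summing: Σ_{i=1}^{287} (n − i)/n = (0 + 1 + … + 286)/287 = 287(287 − 1)/(2·287) = (287 − 1)/2.
Hence E[X] = Σ_{i=1}^{287} (287 − i)/287 = 143 ≈ 143.0000.

E[X] = 143 = 143.0000.


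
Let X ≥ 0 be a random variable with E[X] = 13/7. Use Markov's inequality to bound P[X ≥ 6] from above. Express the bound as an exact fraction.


μ = E[X] = 13/7, a = 6.
Markov: P[X ≥ 6] ≤ μ/a = (13/7)/6 = 13/42.
Numerically: ≈ 0.3095.
(Since a = 6 > μ = 1.8571, the bound 13/42 is < 1 and informative.)

P[X ≥ 6] ≤ 13/42 ≈ 0.3095.


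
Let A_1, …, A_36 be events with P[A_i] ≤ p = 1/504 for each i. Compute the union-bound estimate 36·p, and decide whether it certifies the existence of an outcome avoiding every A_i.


Union bound: P[∪_{i=1}^{36} A_i] ≤ Σ_i P[A_i] ≤ 36·p = 36·(1/504) = 1/14.
Numerically: 1/14 ≈ 0.071429.
Is 1/14 < 1? YES.
Since P[∪ A_i] ≤ 1/14 < 1, the complement has P[∩ A_i^c] ≥ 1 − 1/14 = 13/14 > 0, so some outcome avoids every A_i.

36·p = 1/14 ≈ 0.071429; existence CERTIFIED by the union bound.


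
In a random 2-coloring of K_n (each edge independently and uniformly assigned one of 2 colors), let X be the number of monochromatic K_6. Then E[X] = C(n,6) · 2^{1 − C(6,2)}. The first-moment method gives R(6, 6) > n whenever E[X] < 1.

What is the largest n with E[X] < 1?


We need C(n, 6) · 2^{1 − 15} < 1, i.e. C(n, 6) < 2^{15 − 1} = 16384.
Check values of n near the boundary:
  n = 14: C(14, 6) = 3003; 3003 < 16384? YES
  n = 15: C(15, 6) = 5005; 5005 < 16384? YES
  n = 16: C(16, 6) = 8008; 8008 < 16384? YES
  n = 17: C(17, 6) = 12376; 12376 < 16384? YES
  n = 18: C(18, 6) = 18564; 18564 < 16384? NO
The largest n with C(n, 6) < 16384 is n = 17 (where E[X] = 1547/2048 ≈ 0.755371). Hence R(6, 6) > 17, i.e. R(6, 6) ≥ 18.

Largest n = 17; hence R(6, 6) > 17.
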